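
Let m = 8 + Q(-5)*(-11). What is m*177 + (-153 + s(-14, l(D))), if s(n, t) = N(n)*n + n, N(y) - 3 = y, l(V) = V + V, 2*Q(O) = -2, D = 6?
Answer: 3350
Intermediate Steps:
Q(O) = -1 (Q(O) = (½)*(-2) = -1)
l(V) = 2*V
N(y) = 3 + y
s(n, t) = n + n*(3 + n) (s(n, t) = (3 + n)*n + n = n*(3 + n) + n = n + n*(3 + n))
m = 19 (m = 8 - 1*(-11) = 8 + 11 = 19)
m*177 + (-153 + s(-14, l(D))) = 19*177 + (-153 - 14*(4 - 14)) = 3363 + (-153 - 14*(-10)) = 3363 + (-153 + 140) = 3363 - 13 = 3350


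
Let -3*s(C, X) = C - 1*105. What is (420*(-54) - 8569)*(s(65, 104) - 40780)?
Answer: 3821752700/3 ≈ 1.2739e+9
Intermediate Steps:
s(C, X) = 35 - C/3 (s(C, X) = -(C - 1*105)/3 = -(C - 105)/3 = -(-105 + C)/3 = 35 - C/3)
(420*(-54) - 8569)*(s(65, 104) - 40780) = (420*(-54) - 8569)*((35 - 1/3*65) - 40780) = (-22680 - 8569)*((35 - 65/3) - 40780) = -31249*(40/3 - 40780) = -31249*(-122300/3) = 3821752700/3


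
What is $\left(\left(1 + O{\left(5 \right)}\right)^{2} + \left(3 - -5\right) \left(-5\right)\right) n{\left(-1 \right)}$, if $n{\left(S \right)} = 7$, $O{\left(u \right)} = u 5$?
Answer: $4452$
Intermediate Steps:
$O{\left(u \right)} = 5 u$
$\left(\left(1 + O{\left(5 \right)}\right)^{2} + \left(3 - -5\right) \left(-5\right)\right) n{\left(-1 \right)} = \left(\left(1 + 5 \cdot 5\right)^{2} + \left(3 - -5\right) \left(-5\right)\right) 7 = \left(\left(1 + 25\right)^{2} + \left(3 + 5\right) \left(-5\right)\right) 7 = \left(26^{2} + 8 \left(-5\right)\right) 7 = \left(676 - 40\right) 7 = 636 \cdot 7 = 4452$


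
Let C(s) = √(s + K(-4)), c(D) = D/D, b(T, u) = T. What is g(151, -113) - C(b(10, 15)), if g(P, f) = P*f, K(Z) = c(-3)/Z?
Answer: -17063 - √39/2 ≈ -17066.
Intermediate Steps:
c(D) = 1
K(Z) = 1/Z
C(s) = √(-¼ + s) (C(s) = √(s + 1/(-4)) = √(s - ¼) = √(-¼ + s))
g(151, -113) - C(b(10, 15)) = 151*(-113) - √(-1 + 4*10)/2 = -17063 - √(-1 + 40)/2 = -17063 - √39/2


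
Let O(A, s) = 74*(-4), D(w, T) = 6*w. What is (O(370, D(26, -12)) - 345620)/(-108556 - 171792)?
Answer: 86479/70087 ≈ 1.2339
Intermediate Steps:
O(A, s) = -296
(O(370, D(26, -12)) - 345620)/(-108556 - 171792) = (-296 - 345620)/(-108556 - 171792) = -345916/(-280348) = -345916*(-1/280348) = 86479/70087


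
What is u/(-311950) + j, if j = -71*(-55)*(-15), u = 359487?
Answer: -18272830737/311950 ≈ -58576.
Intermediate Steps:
j = -58575 (j = 3905*(-15) = -58575)
u/(-311950) + j = 359487/(-311950) - 58575 = 359487*(-1/311950) - 58575 = -359487/311950 - 58575 = -18272830737/311950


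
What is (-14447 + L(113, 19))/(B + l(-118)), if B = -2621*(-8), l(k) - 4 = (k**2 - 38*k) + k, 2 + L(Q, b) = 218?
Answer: -14231/39262 ≈ -0.36246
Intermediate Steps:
L(Q, b) = 216 (L(Q, b) = -2 + 218 = 216)
l(k) = 4 + k**2 - 37*k (l(k) = 4 + ((k**2 - 38*k) + k) = 4 + (k**2 - 37*k) = 4 + k**2 - 37*k)
B = 20968
(-14447 + L(113, 19))/(B + l(-118)) = (-14447 + 216)/(20968 + (4 + (-118)**2 - 37*(-118))) = -14231/(20968 + (4 + 13924 + 4366)) = -14231/(20968 + 18294) = -14231/39262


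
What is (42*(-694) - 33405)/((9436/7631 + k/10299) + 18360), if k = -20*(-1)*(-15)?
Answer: -1638714890319/481012644968 ≈ -3.4068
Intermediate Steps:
k = -300 (k = 20*(-15) = -300)
(42*(-694) - 33405)/((9436/7631 + k/10299) + 18360) = (42*(-694) - 33405)/((9436/7631 - 300/10299) + 18360) = (-29148 - 33405)/((9436*(1/7631) - 300*1/10299) + 18360) = -62553/((9436/7631 - 100/3433) + 18360) = -62553/(31630688/26197223 + 18360) = -62553/481012644968/26197223 = -62553*26197223/481012644968 = -1638714890319/481012644968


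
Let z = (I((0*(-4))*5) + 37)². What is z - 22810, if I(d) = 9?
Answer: -20694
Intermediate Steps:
z = 2116 (z = (9 + 37)² = 46² = 2116)
z - 22810 = 2116 - 22810 = -20694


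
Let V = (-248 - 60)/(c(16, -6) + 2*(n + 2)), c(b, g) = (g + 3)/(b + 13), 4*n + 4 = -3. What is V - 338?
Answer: -25638/23 ≈ -1114.7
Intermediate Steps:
n = -7/4 (n = -1 + (¼)*(-3) = -1 - ¾ = -7/4 ≈ -1.7500)
c(b, g) = (3 + g)/(13 + b)
V = -17864/23 (V = (-248 - 60)/((3 - 6)/(13 + 16) + 2*(-7/4 + 2)) = -308/(-3/29 + 2*(¼)) = -308/((1/29)*(-3) + ½) = -308/(-3/29 + ½) = -308/23/58 = -308*58/23 = -17864/23 ≈ -776.70)
V - 338 = -17864/23 - 338 = -25638/23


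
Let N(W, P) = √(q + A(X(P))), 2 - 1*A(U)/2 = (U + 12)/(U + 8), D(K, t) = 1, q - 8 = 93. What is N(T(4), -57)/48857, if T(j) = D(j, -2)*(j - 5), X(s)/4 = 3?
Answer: 3*√285/244285 ≈ 0.00020732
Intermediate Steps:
q = 101 (q = 8 + 93 = 101)
X(s) = 12 (X(s) = 4*3 = 12)
T(j) = -5 + j (T(j) = 1*(j - 5) = 1*(-5 + j) = -5 + j)
A(U) = 4 - 2*(12 + U)/(8 + U) (A(U) = 4 - 2*(U + 12)/(U + 8) = 4 - 2*(12 + U)/(8 + U))
N(W, P) = 3*√285/5 (N(W, P) = √(101 + 2*(4 + 12)/(8 + 12)) = √(101 + 2*16/20) = √(101 + 2*(1/20)*16) = √(101 + 8/5) = √(513/5) = 3*√285/5)
N(T(4), -57)/48857 = (3*√285/5)/48857 = (3*√285/5)*(1/48857) = 3*√285/244285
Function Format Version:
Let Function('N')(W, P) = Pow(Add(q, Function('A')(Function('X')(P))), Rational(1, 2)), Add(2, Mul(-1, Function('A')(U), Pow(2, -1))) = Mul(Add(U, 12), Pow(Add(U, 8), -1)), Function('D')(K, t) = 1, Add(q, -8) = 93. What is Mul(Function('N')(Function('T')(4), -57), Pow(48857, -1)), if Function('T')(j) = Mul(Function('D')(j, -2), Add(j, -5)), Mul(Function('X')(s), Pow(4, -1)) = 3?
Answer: Mul(Rational(3, 244285), Pow(285, Rational(1, 2))) ≈ 0.00020732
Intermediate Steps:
q = 101 (q = Add(8, 93) = 101)
Function('X')(s) = 12 (Function('X')(s) = Mul(4, 3) = 12)
Function('T')(j) = Add(-5, j) (Function('T')(j) = Mul(1, Add(j, -5)) = Mul(1, Add(-5, j)) = Add(-5, j))
Function('A')(U) = Add(4, Mul(-2, Pow(Add(8, U), -1), Add(12, U))) (Function('A')(U) = Add(4, Mul(-2, Mul(Add(U, 12), Pow(Add(U, 8), -1)))) = Add(4, Mul(-2, Mul(Add(12, U), Pow(Add(8, U), -1)))) = Add(4, Mul(-2, Mul(Pow(Add(8, U), -1), Add(12, U)))) = Add(4, Mul(-2, Pow(Add(8, U), -1), Add(12, U))))
Function('N')(W, P) = Mul(Rational(3, 5), Pow(285, Rational(1, 2))) (Function('N')(W, P) = Pow(Add(101, Mul(2, Pow(Add(8, 12), -1), Add(4, 12))), Rational(1, 2)) = Pow(Add(101, Mul(2, Pow(20, -1), 16)), Rational(1, 2)) = Pow(Add(101, Mul(2, Rational(1, 20), 16)), Rational(1, 2)) = Pow(Add(101, Rational(8, 5)), Rational(1, 2)) = Pow(Rational(513, 5), Rational(1, 2)) = Mul(Rational(3, 5), Pow(285, Rational(1, 2))))
Mul(Function('N')(Function('T')(4), -57), Pow(48857, -1)) = Mul(Mul(Rational(3, 5), Pow(285, Rational(1, 2))), Pow(48857, -1)) = Mul(Mul(Rational(3, 5), Pow(285, Rational(1, 2))), Rational(1, 48857)) = Mul(Rational(3, 244285), Pow(285, Rational(1, 2)))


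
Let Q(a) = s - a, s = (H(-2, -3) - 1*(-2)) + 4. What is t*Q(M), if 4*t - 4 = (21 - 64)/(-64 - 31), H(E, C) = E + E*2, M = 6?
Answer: -1269/190 ≈ -6.6789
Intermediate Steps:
H(E, C) = 3*E (H(E, C) = E + 2*E = 3*E)
s = 0 (s = (3*(-2) - 1*(-2)) + 4 = (-6 + 2) + 4 = -4 + 4 = 0)
Q(a) = -a (Q(a) = 0 - a = -a)
t = 423/380 (t = 1 + ((21 - 64)/(-64 - 31))/4 = 1 + (-43/(-95))/4 = 1 + (-43*(-1/95))/4 = 1 + (1/4)*(43/95) = 1 + 43/380 = 423/380 ≈ 1.1132)
t*Q(M) = 423*(-1*6)/380 = (423/380)*(-6) = -1269/190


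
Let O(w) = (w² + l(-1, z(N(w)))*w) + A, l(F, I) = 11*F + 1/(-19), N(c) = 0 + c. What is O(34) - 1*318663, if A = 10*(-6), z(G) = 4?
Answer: -6040913/19 ≈ -3.1794e+5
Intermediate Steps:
N(c) = c
l(F, I) = -1/19 + 11*F (l(F, I) = 11*F - 1/19 = -1/19 + 11*F)
A = -60
O(w) = -60 + w² - 210*w/19 (O(w) = (w² + (-1/19 + 11*(-1))*w) - 60 = (w² + (-1/19 - 11)*w) - 60 = (w² - 210*w/19) - 60 = -60 + w² - 210*w/19)
O(34) - 1*318663 = (-60 + 34² - 210/19*34) - 1*318663 = (-60 + 1156 - 7140/19) - 318663 = 13684/19 - 318663 = -6040913/19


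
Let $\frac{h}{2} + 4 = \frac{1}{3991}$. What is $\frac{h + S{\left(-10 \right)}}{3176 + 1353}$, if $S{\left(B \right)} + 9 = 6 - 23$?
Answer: $- \frac{135692}{18075239} \approx -0.0075071$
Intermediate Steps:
$S{\left(B \right)} = -26$ ($S{\left(B \right)} = -9 + \left(6 - 23\right) = -9 - 17 = -26$)
$h = - \frac{31926}{3991}$ ($h = -8 + \frac{2}{3991} = - \frac{31926}{3991} \approx -7.9995$)
$\frac{h + S{\left(-10 \right)}}{3176 + 1353} = \frac{- \frac{31926}{3991} - 26}{3176 + 1353} = - \frac{135692}{3991 \cdot 4529} = \left(- \frac{135692}{3991}\right) \frac{1}{4529} = - \frac{135692}{18075239}$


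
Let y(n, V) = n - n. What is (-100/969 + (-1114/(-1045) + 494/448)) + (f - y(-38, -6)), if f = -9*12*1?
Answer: -1264654439/11938080 ≈ -105.93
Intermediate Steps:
y(n, V) = 0
f = -108 (f = -108*1 = -108)
(-100/969 + (-1114/(-1045) + 494/448)) + (f - y(-38, -6)) = (-100/969 + (-1114/(-1045) + 494/448)) + (-108 - 1*0) = (-100*1/969 + (-1114*(-1/1045) + 494*(1/448))) + (-108 + 0) = (-100/969 + (1114/1045 + 247/224)) - 108 = (-100/969 + 507651/234080) - 108 = 24658201/11938080 - 108 = -1264654439/11938080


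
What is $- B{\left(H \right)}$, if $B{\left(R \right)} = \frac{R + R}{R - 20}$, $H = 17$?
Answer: $\frac{34}{3} \approx 11.333$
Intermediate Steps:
$B{\left(R \right)} = \frac{2 R}{-20 + R}$
$- B{\left(H \right)} = - \frac{2 \cdot 17}{-20 + 17} = - \frac{2 \cdot 17}{-3} = - \frac{2 \cdot 17 \left(-1\right)}{3} = \left(-1\right) \left(- \frac{34}{3}\right) = \frac{34}{3}$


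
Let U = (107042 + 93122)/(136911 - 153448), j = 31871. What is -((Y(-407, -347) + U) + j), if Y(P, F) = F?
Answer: -521112224/16537 ≈ -31512.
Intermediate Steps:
U = -200164/16537 (U = 200164/(-16537) = 200164*(-1/16537) = -200164/16537 ≈ -12.104)
-((Y(-407, -347) + U) + j) = -((-347 - 200164/16537) + 31871) = -(-5938503/16537 + 31871) = -1*521112224/16537 = -521112224/16537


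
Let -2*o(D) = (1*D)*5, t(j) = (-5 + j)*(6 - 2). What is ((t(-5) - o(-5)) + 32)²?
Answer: 1681/4 ≈ 420.25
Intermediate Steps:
t(j) = -20 + 4*j (t(j) = (-5 + j)*4 = -20 + 4*j)
o(D) = -5*D/2 (o(D) = -1*D*5/2 = -D*5/2 = -5*D/2)
((t(-5) - o(-5)) + 32)² = (((-20 + 4*(-5)) - (-5)*(-5)/2) + 32)² = (((-20 - 20) - 1*25/2) + 32)² = ((-40 - 25/2) + 32)² = (-105/2 + 32)² = (-41/2)² = 1681/4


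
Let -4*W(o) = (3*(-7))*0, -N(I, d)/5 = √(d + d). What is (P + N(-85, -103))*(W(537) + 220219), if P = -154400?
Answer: -34001813600 - 1101095*I*√206 ≈ -3.4002e+10 - 1.5804e+7*I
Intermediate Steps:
N(I, d) = -5*√2*√d (N(I, d) = -5*√(d + d) = -5*√2*√d)
W(o) = 0 (W(o) = -3*(-7)*0/4 = -(-21)*0/4 = -¼*0 = 0)
(P + N(-85, -103))*(W(537) + 220219) = (-154400 - 5*√2*√(-103))*(0 + 220219) = (-154400 - 5*√2*I*√103)*220219 = (-154400 - 5*I*√206)*220219 = -34001813600 - 1101095*I*√206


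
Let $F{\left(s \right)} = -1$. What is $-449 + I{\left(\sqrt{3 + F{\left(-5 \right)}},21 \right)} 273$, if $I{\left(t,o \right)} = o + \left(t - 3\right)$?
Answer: $4465 + 273 \sqrt{2} \approx 4851.1$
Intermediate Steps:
$I{\left(t,o \right)} = -3 + o + t$ ($I{\left(t,o \right)} = o + \left(-3 + t\right) = -3 + o + t$)
$-449 + I{\left(\sqrt{3 + F{\left(-5 \right)}},21 \right)} 273 = -449 + \left(-3 + 21 + \sqrt{3 - 1}\right) 273 = -449 + \left(-3 + 21 + \sqrt{2}\right) 273 = -449 + \left(18 + \sqrt{2}\right) 273 = -449 + \left(4914 + 273 \sqrt{2}\right) = 4465 + 273 \sqrt{2}$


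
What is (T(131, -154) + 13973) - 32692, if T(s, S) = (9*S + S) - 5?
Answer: -20264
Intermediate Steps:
T(s, S) = -5 + 10*S (T(s, S) = 10*S - 5 = -5 + 10*S)
(T(131, -154) + 13973) - 32692 = ((-5 + 10*(-154)) + 13973) - 32692 = ((-5 - 1540) + 13973) - 32692 = (-1545 + 13973) - 32692 = 12428 - 32692 = -20264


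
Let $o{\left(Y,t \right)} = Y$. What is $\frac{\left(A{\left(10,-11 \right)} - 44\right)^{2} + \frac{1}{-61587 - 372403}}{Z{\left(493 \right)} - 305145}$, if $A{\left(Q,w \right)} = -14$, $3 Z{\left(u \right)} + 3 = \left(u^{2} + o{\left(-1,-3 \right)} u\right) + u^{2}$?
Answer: $- \frac{4379827077}{186543223670} \approx -0.023479$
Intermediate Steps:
$Z{\left(u \right)} = -1 - \frac{u}{3} + \frac{2 u^{2}}{3}$ ($Z{\left(u \right)} = -1 + \frac{\left(u^{2} - u\right) + u^{2}}{3} = -1 + \frac{- u + 2 u^{2}}{3} = -1 + \left(- \frac{u}{3} + \frac{2 u^{2}}{3}\right) = -1 - \frac{u}{3} + \frac{2 u^{2}}{3}$)
$\frac{\left(A{\left(10,-11 \right)} - 44\right)^{2} + \frac{1}{-61587 - 372403}}{Z{\left(493 \right)} - 305145} = \frac{\left(-14 - 44\right)^{2} + \frac{1}{-61587 - 372403}}{\left(-1 - \frac{493}{3} + \frac{2 \cdot 493^{2}}{3}\right) - 305145} = \frac{\left(-58\right)^{2} + \frac{1}{-433990}}{\left(-1 - \frac{493}{3} + \frac{2}{3} \cdot 243049\right) - 305145} = \frac{3364 - \frac{1}{433990}}{\left(-1 - \frac{493}{3} + \frac{486098}{3}\right) - 305145} = \frac{1459942359}{433990 \left(\frac{485602}{3} - 305145\right)} = \frac{1459942359}{433990 \left(- \frac{429833}{3}\right)} = \frac{1459942359}{433990} \left(- \frac{3}{429833}\right) = - \frac{4379827077}{186543223670}$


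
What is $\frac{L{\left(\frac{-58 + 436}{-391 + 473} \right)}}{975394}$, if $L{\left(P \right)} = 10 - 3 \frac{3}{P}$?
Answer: $\frac{169}{20483274} \approx 8.2506 \cdot 10^{-6}$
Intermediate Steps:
$L{\left(P \right)} = 10 - \frac{9}{P}$
$\frac{L{\left(\frac{-58 + 436}{-391 + 473} \right)}}{975394} = \frac{10 - \frac{9}{\left(-58 + 436\right) \frac{1}{-391 + 473}}}{975394} = \left(10 - \frac{9}{378 \cdot \frac{1}{82}}\right) \frac{1}{975394} = \left(10 - \frac{9}{\frac{189}{41}}\right) \frac{1}{975394} = \left(10 - \frac{41}{21}\right) \frac{1}{975394} = \frac{169}{21} \cdot \frac{1}{975394} = \frac{169}{20483274}$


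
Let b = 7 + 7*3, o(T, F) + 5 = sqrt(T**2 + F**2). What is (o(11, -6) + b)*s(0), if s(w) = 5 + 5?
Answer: 230 + 10*sqrt(157) ≈ 355.30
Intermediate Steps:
s(w) = 10
o(T, F) = -5 + sqrt(F**2 + T**2) (o(T, F) = -5 + sqrt(T**2 + F**2) = -5 + sqrt(F**2 + T**2))
b = 28 (b = 7 + 21 = 28)
(o(11, -6) + b)*s(0) = ((-5 + sqrt((-6)**2 + 11**2)) + 28)*10 = ((-5 + sqrt(36 + 121)) + 28)*10 = ((-5 + sqrt(157)) + 28)*10 = (23 + sqrt(157))*10 = 230 + 10*sqrt(157)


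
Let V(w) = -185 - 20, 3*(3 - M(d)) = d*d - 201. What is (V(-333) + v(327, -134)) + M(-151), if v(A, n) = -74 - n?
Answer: -23026/3 ≈ -7675.3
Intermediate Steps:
M(d) = 70 - d²/3 (M(d) = 3 - (d*d - 201)/3 = 3 - (d² - 201)/3 = 3 - (-201 + d²)/3 = 3 + (67 - d²/3) = 70 - d²/3)
V(w) = -205
(V(-333) + v(327, -134)) + M(-151) = (-205 + (-74 - 1*(-134))) + (70 - ⅓*(-151)²) = (-205 + (-74 + 134)) + (70 - ⅓*22801) = (-205 + 60) + (70 - 22801/3) = -145 - 22591/3 = -23026/3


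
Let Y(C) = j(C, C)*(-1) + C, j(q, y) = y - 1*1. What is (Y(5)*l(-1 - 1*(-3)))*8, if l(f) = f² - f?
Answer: 16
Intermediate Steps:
j(q, y) = -1 + y (j(q, y) = y - 1 = -1 + y)
Y(C) = 1 (Y(C) = (-1 + C)*(-1) + C = (1 - C) + C = 1)
(Y(5)*l(-1 - 1*(-3)))*8 = (1*((-1 - 1*(-3))*(-1 + (-1 - 1*(-3)))))*8 = (1*((-1 + 3)*(-1 + (-1 + 3))))*8 = (1*(2*(-1 + 2)))*8 = (1*(2*1))*8 = (1*2)*8 = 2*8 = 16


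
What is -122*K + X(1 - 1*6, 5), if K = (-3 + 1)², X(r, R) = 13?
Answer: -475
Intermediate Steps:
K = 4 (K = (-2)² = 4)
-122*K + X(1 - 1*6, 5) = -122*4 + 13 = -488 + 13 = -475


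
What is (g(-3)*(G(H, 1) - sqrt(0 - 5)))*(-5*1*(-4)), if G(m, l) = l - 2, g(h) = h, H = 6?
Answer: 60 + 60*I*sqrt(5) ≈ 60.0 + 134.16*I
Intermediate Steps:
G(m, l) = -2 + l
(g(-3)*(G(H, 1) - sqrt(0 - 5)))*(-5*1*(-4)) = (-3*((-2 + 1) - sqrt(0 - 5)))*(-5*1*(-4)) = (-3*(-1 - sqrt(-5)))*(-5*(-4)) = -3*(-1 - I*sqrt(5))*20 = (3 + 3*I*sqrt(5))*20 = 60 + 60*I*sqrt(5)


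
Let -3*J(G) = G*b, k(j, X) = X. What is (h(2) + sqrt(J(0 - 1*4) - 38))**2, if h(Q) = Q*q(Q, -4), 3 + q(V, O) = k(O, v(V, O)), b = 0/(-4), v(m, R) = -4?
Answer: (14 - I*sqrt(38))**2 ≈ 158.0 - 172.6*I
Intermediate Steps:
b = 0 (b = 0*(-1/4) = 0)
q(V, O) = -7 (q(V, O) = -3 - 4 = -7)
J(G) = 0 (J(G) = -G*0/3 = -1/3*0 = 0)
h(Q) = -7*Q (h(Q) = Q*(-7) = -7*Q)
(h(2) + sqrt(J(0 - 1*4) - 38))**2 = (-7*2 + sqrt(0 - 38))**2 = (-14 + sqrt(-38))**2 = (-14 + I*sqrt(38))**2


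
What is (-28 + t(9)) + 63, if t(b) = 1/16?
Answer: 561/16 ≈ 35.063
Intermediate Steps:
t(b) = 1/16
(-28 + t(9)) + 63 = (-28 + 1/16) + 63 = -447/16 + 63 = 561/16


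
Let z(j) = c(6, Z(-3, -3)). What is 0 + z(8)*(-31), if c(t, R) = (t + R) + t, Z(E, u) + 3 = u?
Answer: -186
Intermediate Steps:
Z(E, u) = -3 + u
c(t, R) = R + 2*t (c(t, R) = (R + t) + t = R + 2*t)
z(j) = 6 (z(j) = (-3 - 3) + 2*6 = -6 + 12 = 6)
0 + z(8)*(-31) = 0 + 6*(-31) = 0 - 186 = -186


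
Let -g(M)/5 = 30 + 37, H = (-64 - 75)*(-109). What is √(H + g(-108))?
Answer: 4*√926 ≈ 121.72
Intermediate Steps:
H = 15151 (H = -139*(-109) = 15151)
g(M) = -335 (g(M) = -5*(30 + 37) = -5*67 = -335)
√(H + g(-108)) = √(15151 - 335) = √14816 = 4*√926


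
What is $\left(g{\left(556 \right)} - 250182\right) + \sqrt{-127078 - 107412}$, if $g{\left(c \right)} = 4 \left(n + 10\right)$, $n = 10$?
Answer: $-250102 + i \sqrt{234490} \approx -2.501 \cdot 10^{5} + 484.24 i$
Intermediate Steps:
$g{\left(c \right)} = 80$ ($g{\left(c \right)} = 4 \left(10 + 10\right) = 4 \cdot 20 = 80$)
$\left(g{\left(556 \right)} - 250182\right) + \sqrt{-127078 - 107412} = \left(80 - 250182\right) + \sqrt{-127078 - 107412} = -250102 + \sqrt{-234490} = -250102 + i \sqrt{234490}$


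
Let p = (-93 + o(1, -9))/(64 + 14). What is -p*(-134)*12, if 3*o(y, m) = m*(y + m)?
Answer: -18492/13 ≈ -1422.5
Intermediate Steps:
o(y, m) = m*(m + y)/3 (o(y, m) = (m*(y + m))/3 = (m*(m + y))/3 = m*(m + y)/3)
p = -23/26 (p = (-93 + (⅓)*(-9)*(-9 + 1))/(64 + 14) = (-93 + (⅓)*(-9)*(-8))/78 = (-93 + 24)*(1/78) = -69*1/78 = -23/26 ≈ -0.88461)
-p*(-134)*12 = -(-23/26*(-134))*12 = -1541*12/13 = -1*18492/13 = -18492/13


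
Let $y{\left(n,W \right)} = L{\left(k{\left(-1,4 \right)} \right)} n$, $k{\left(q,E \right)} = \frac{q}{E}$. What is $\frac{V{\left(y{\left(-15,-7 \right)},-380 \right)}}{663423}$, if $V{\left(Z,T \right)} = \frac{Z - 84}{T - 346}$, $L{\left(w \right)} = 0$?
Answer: $\frac{14}{80274183} \approx 1.744 \cdot 10^{-7}$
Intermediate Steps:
$y{\left(n,W \right)} = 0$ ($y{\left(n,W \right)} = 0 n = 0$)
$V{\left(Z,T \right)} = \frac{-84 + Z}{-346 + T}$
$\frac{V{\left(y{\left(-15,-7 \right)},-380 \right)}}{663423} = \frac{\frac{1}{-346 - 380} \left(-84 + 0\right)}{663423} = \frac{1}{-726} \left(-84\right) \frac{1}{663423} = \left(- \frac{1}{726}\right) \left(-84\right) \frac{1}{663423} = \frac{14}{121} \cdot \frac{1}{663423} = \frac{14}{80274183}$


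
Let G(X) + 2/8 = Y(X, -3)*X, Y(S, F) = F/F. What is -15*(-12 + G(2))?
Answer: 615/4 ≈ 153.75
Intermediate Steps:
Y(S, F) = 1
G(X) = -¼ + X (G(X) = -¼ + 1*X = -¼ + X)
-15*(-12 + G(2)) = -15*(-12 + (-¼ + 2)) = -15*(-12 + 7/4) = -15*(-41/4) = 615/4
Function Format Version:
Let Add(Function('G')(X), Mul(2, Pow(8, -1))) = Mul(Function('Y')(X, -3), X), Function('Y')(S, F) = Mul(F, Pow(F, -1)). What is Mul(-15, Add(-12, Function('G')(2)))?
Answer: Rational(615, 4) ≈ 153.75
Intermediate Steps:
Function('Y')(S, F) = 1
Function('G')(X) = Add(Rational(-1, 4), X) (Function('G')(X) = Add(Rational(-1, 4), Mul(1, X)) = Add(Rational(-1, 4), X))
Mul(-15, Add(-12, Function('G')(2))) = Mul(-15, Add(-12, Add(Rational(-1, 4), 2))) = Mul(-15, Add(-12, Rational(7, 4))) = Mul(-15, Rational(-41, 4)) = Rational(615, 4)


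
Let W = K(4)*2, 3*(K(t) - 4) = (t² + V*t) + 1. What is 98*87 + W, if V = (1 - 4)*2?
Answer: 25588/3 ≈ 8529.3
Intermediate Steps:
V = -6 (V = -3*2 = -6)
K(t) = 13/3 - 2*t + t²/3 (K(t) = 4 + ((t² - 6*t) + 1)/3 = 4 + (1 + t² - 6*t)/3 = 4 + (⅓ - 2*t + t²/3) = 13/3 - 2*t + t²/3)
W = 10/3 (W = (13/3 - 2*4 + (⅓)*4²)*2 = (13/3 - 8 + (⅓)*16)*2 = (13/3 - 8 + 16/3)*2 = (5/3)*2 = 10/3 ≈ 3.3333)
98*87 + W = 98*87 + 10/3 = 8526 + 10/3 = 25588/3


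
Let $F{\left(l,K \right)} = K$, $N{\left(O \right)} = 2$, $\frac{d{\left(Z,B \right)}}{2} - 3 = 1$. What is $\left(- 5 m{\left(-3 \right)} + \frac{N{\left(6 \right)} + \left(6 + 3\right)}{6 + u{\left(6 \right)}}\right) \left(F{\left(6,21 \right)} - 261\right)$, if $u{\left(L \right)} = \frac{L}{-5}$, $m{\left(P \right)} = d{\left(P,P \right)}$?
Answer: $9050$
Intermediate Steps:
$d{\left(Z,B \right)} = 8$ ($d{\left(Z,B \right)} = 6 + 2 \cdot 1 = 6 + 2 = 8$)
$m{\left(P \right)} = 8$
$u{\left(L \right)} = - \frac{L}{5}$ ($u{\left(L \right)} = L \left(- \frac{1}{5}\right) = - \frac{L}{5}$)
$\left(- 5 m{\left(-3 \right)} + \frac{N{\left(6 \right)} + \left(6 + 3\right)}{6 + u{\left(6 \right)}}\right) \left(F{\left(6,21 \right)} - 261\right) = \left(\left(-5\right) 8 + \frac{2 + \left(6 + 3\right)}{6 - \frac{6}{5}}\right) \left(21 - 261\right) = \left(-40 + \frac{2 + 9}{6 - \frac{6}{5}}\right) \left(-240\right) = \left(-40 + \frac{11}{\frac{24}{5}}\right) \left(-240\right) = \left(-40 + 11 \cdot \frac{5}{24}\right) \left(-240\right) = \left(-40 + \frac{55}{24}\right) \left(-240\right) = \left(- \frac{905}{24}\right) \left(-240\right) = 9050$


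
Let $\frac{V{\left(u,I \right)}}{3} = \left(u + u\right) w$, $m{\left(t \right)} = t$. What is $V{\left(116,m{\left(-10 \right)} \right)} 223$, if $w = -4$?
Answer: $-620832$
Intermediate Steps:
$V{\left(u,I \right)} = - 24 u$ ($V{\left(u,I \right)} = 3 \left(u + u\right) \left(-4\right) = 3 \cdot 2 u \left(-4\right) = 3 \left(- 8 u\right) = - 24 u$)
$V{\left(116,m{\left(-10 \right)} \right)} 223 = \left(-24\right) 116 \cdot 223 = \left(-2784\right) 223 = -620832$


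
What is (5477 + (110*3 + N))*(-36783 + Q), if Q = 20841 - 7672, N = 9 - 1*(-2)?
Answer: -137386252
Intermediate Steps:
N = 11 (N = 9 + 2 = 11)
Q = 13169
(5477 + (110*3 + N))*(-36783 + Q) = (5477 + (110*3 + 11))*(-36783 + 13169) = (5477 + (330 + 11))*(-23614) = (5477 + 341)*(-23614) = 5818*(-23614) = -137386252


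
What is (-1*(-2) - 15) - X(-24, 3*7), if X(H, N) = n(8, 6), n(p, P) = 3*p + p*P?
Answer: -85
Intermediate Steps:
n(p, P) = 3*p + P*p
X(H, N) = 72 (X(H, N) = 8*(3 + 6) = 8*9 = 72)
(-1*(-2) - 15) - X(-24, 3*7) = (-1*(-2) - 15) - 1*72 = (2 - 15) - 72 = -13 - 72 = -85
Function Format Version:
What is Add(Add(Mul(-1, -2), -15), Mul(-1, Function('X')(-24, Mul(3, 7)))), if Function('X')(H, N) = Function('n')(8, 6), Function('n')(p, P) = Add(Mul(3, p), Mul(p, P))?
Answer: -85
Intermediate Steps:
Function('n')(p, P) = Add(Mul(3, p), Mul(P, p))
Function('X')(H, N) = 72 (Function('X')(H, N) = Mul(8, Add(3, 6)) = Mul(8, 9) = 72)
Add(Add(Mul(-1, -2), -15), Mul(-1, Function('X')(-24, Mul(3, 7)))) = Add(Add(Mul(-1, -2), -15), Mul(-1, 72)) = Add(Add(2, -15), -72) = Add(-13, -72) = -85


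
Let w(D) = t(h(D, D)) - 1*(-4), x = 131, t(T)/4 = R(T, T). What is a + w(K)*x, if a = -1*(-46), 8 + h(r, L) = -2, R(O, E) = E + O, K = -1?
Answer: -9910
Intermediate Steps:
h(r, L) = -10 (h(r, L) = -8 - 2 = -10)
t(T) = 8*T (t(T) = 4*(T + T) = 4*(2*T) = 8*T)
a = 46
w(D) = -76 (w(D) = 8*(-10) - 1*(-4) = -80 + 4 = -76)
a + w(K)*x = 46 - 76*131 = 46 - 9956 = -9910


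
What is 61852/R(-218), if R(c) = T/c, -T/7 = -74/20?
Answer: -19262480/37 ≈ -5.2061e+5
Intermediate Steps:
T = 259/10 (T = -(-518)/20 = -7*(-37/10) = 259/10 ≈ 25.900)
R(c) = 259/(10*c)
61852/R(-218) = 61852/(((259/10)/(-218))) = 61852/(((259/10)*(-1/218))) = 61852/(-259/2180) = 61852*(-2180/259) = -19262480/37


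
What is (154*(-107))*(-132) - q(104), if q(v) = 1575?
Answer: 2173521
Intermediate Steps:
(154*(-107))*(-132) - q(104) = (154*(-107))*(-132) - 1*1575 = -16478*(-132) - 1575 = 2175096 - 1575 = 2173521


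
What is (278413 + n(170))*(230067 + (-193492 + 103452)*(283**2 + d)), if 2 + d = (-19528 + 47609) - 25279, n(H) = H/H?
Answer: -2077830268588102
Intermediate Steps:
n(H) = 1
d = 2800 (d = -2 + ((-19528 + 47609) - 25279) = -2 + (28081 - 25279) = -2 + 2802 = 2800)
(278413 + n(170))*(230067 + (-193492 + 103452)*(283**2 + d)) = (278413 + 1)*(230067 + (-193492 + 103452)*(283**2 + 2800)) = 278414*(230067 - 90040*(80089 + 2800)) = 278414*(230067 - 90040*82889) = 278414*(230067 - 7463325560) = 278414*(-7463095493) = -2077830268588102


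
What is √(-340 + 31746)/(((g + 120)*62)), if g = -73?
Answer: √31406/2914 ≈ 0.060816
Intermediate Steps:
√(-340 + 31746)/(((g + 120)*62)) = √(-340 + 31746)/(((-73 + 120)*62)) = √31406/((47*62)) = √31406/2914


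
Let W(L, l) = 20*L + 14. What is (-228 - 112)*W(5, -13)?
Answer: -38760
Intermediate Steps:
W(L, l) = 14 + 20*L
(-228 - 112)*W(5, -13) = (-228 - 112)*(14 + 20*5) = -340*(14 + 100) = -340*114 = -38760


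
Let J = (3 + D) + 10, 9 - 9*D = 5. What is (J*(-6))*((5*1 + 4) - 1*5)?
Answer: -968/3 ≈ -322.67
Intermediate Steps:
D = 4/9 (D = 1 - ⅑*5 = 1 - 5/9 = 4/9 ≈ 0.44444)
J = 121/9 (J = (3 + 4/9) + 10 = 31/9 + 10 = 121/9 ≈ 13.444)
(J*(-6))*((5*1 + 4) - 1*5) = ((121/9)*(-6))*((5*1 + 4) - 1*5) = -242*((5 + 4) - 5)/3 = -242*(9 - 5)/3 = -242/3*4 = -968/3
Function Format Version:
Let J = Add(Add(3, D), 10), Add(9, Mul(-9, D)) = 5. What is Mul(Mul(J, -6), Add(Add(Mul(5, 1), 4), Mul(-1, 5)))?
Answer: Rational(-968, 3) ≈ -322.67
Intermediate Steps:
D = Rational(4, 9) (D = Add(1, Mul(Rational(-1, 9), 5)) = Add(1, Rational(-5, 9)) = Rational(4, 9) ≈ 0.44444)
J = Rational(121, 9) (J = Add(Add(3, Rational(4, 9)), 10) = Add(Rational(31, 9), 10) = Rational(121, 9) ≈ 13.444)
Mul(Mul(J, -6), Add(Add(Mul(5, 1), 4), Mul(-1, 5))) = Mul(Mul(Rational(121, 9), -6), Add(Add(Mul(5, 1), 4), Mul(-1, 5))) = Mul(Rational(-242, 3), Add(Add(5, 4), -5)) = Mul(Rational(-242, 3), Add(9, -5)) = Mul(Rational(-242, 3), 4) = Rational(-968, 3)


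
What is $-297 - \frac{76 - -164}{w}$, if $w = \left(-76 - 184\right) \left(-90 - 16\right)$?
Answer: $- \frac{204639}{689} \approx -297.01$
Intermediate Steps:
$w = 27560$ ($w = \left(-260\right) \left(-106\right) = 27560$)
$-297 - \frac{76 - -164}{w} = -297 - \frac{76 - -164}{27560} = -297 - \left(76 + 164\right) \frac{1}{27560} = -297 - 240 \cdot \frac{1}{27560} = -297 - \frac{6}{689} = - \frac{204639}{689}$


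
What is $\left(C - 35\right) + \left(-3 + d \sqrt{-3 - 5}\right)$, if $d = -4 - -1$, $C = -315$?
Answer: $-353 - 6 i \sqrt{2} \approx -353.0 - 8.4853 i$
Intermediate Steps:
$d = -3$ ($d = -4 + 1 = -3$)
$\left(C - 35\right) + \left(-3 + d \sqrt{-3 - 5}\right) = \left(-315 - 35\right) - \left(3 + 3 \sqrt{-3 - 5}\right) = -350 - \left(3 + 3 \sqrt{-8}\right) = -350 - \left(3 + 3 \cdot 2 i \sqrt{2}\right) = -350 - \left(3 + 6 i \sqrt{2}\right) = -353 - 6 i \sqrt{2}$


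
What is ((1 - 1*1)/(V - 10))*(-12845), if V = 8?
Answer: 0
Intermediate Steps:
((1 - 1*1)/(V - 10))*(-12845) = ((1 - 1*1)/(8 - 10))*(-12845) = ((1 - 1)/(-2))*(-12845) = (0*(-½))*(-12845) = 0*(-12845) = 0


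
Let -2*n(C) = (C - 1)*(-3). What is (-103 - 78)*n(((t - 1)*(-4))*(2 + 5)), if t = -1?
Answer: -29865/2 ≈ -14933.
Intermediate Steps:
n(C) = -3/2 + 3*C/2 (n(C) = -(C - 1)*(-3)/2 = -(-1 + C)*(-3)/2 = -(3 - 3*C)/2 = -3/2 + 3*C/2)
(-103 - 78)*n(((t - 1)*(-4))*(2 + 5)) = (-103 - 78)*(-3/2 + 3*(((-1 - 1)*(-4))*(2 + 5))/2) = -181*(-3/2 + 3*(-2*(-4)*7)/2) = -181*(-3/2 + 3*(8*7)/2) = -181*(-3/2 + (3/2)*56) = -181*(-3/2 + 84) = -181*165/2 = -29865/2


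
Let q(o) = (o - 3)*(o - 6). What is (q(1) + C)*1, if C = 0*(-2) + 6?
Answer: 16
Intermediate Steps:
q(o) = (-6 + o)*(-3 + o) (q(o) = (-3 + o)*(-6 + o) = (-6 + o)*(-3 + o))
C = 6 (C = 0 + 6 = 6)
(q(1) + C)*1 = ((18 + 1**2 - 9*1) + 6)*1 = ((18 + 1 - 9) + 6)*1 = (10 + 6)*1 = 16*1 = 16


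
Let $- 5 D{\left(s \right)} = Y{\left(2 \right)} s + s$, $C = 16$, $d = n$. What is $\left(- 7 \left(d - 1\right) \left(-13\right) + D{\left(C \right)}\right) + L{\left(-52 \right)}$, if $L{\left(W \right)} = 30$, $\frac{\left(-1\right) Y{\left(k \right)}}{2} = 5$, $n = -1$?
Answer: $- \frac{616}{5} \approx -123.2$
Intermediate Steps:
$Y{\left(k \right)} = -10$ ($Y{\left(k \right)} = \left(-2\right) 5 = -10$)
$d = -1$
$D{\left(s \right)} = \frac{9 s}{5}$ ($D{\left(s \right)} = - \frac{- 10 s + s}{5} = - \frac{\left(-9\right) s}{5} = \frac{9 s}{5}$)
$\left(- 7 \left(d - 1\right) \left(-13\right) + D{\left(C \right)}\right) + L{\left(-52 \right)} = \left(- 7 \left(-1 - 1\right) \left(-13\right) + \frac{9}{5} \cdot 16\right) + 30 = \left(- 7 \left(-1 - 1\right) \left(-13\right) + \frac{144}{5}\right) + 30 = \left(\left(-7\right) \left(-2\right) \left(-13\right) + \frac{144}{5}\right) + 30 = \left(14 \left(-13\right) + \frac{144}{5}\right) + 30 = \left(-182 + \frac{144}{5}\right) + 30 = - \frac{766}{5} + 30 = - \frac{616}{5}$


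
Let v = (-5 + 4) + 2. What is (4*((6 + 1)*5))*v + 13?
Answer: 153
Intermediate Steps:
v = 1 (v = -1 + 2 = 1)
(4*((6 + 1)*5))*v + 13 = (4*((6 + 1)*5))*1 + 13 = (4*(7*5))*1 + 13 = (4*35)*1 + 13 = 140*1 + 13 = 140 + 13 = 153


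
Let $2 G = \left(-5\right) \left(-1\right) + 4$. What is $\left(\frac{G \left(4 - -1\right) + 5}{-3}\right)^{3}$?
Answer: $- \frac{166375}{216} \approx -770.25$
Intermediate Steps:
$G = \frac{9}{2}$ ($G = \frac{\left(-5\right) \left(-1\right) + 4}{2} = \frac{5 + 4}{2} = \frac{1}{2} \cdot 9 = \frac{9}{2} \approx 4.5$)
$\left(\frac{G \left(4 - -1\right) + 5}{-3}\right)^{3} = \left(\frac{\frac{9 \left(4 - -1\right)}{2} + 5}{-3}\right)^{3} = \left(\left(\frac{9 \left(4 + 1\right)}{2} + 5\right) \left(- \frac{1}{3}\right)\right)^{3} = \left(\left(\frac{9}{2} \cdot 5 + 5\right) \left(- \frac{1}{3}\right)\right)^{3} = \left(\left(\frac{45}{2} + 5\right) \left(- \frac{1}{3}\right)\right)^{3} = \left(\frac{55}{2} \left(- \frac{1}{3}\right)\right)^{3} = \left(- \frac{55}{6}\right)^{3} = - \frac{166375}{216}$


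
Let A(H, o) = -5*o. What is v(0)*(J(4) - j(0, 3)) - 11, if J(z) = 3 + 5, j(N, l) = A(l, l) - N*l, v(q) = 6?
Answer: 127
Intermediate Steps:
j(N, l) = -5*l - N*l
J(z) = 8
v(0)*(J(4) - j(0, 3)) - 11 = 6*(8 - 3*(-5 - 1*0)) - 11 = 6*(8 - 3*(-5 + 0)) - 11 = 6*(8 - 3*(-5)) - 11 = 6*(8 - 1*(-15)) - 11 = 6*(8 + 15) - 11 = 6*23 - 11 = 138 - 11 = 127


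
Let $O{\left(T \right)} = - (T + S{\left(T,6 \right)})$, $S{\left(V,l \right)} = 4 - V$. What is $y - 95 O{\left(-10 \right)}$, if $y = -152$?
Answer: $228$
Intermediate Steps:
$O{\left(T \right)} = -4$ ($O{\left(T \right)} = - (T - \left(-4 + T\right)) = \left(-1\right) 4 = -4$)
$y - 95 O{\left(-10 \right)} = -152 - -380 = -152 + 380 = 228$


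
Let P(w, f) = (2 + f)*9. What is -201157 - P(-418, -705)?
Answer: -194830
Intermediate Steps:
P(w, f) = 18 + 9*f
-201157 - P(-418, -705) = -201157 - (18 + 9*(-705)) = -201157 - (18 - 6345) = -201157 - 1*(-6327) = -201157 + 6327 = -194830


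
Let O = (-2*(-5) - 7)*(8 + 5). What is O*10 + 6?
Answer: 396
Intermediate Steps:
O = 39 (O = (10 - 7)*13 = 3*13 = 39)
O*10 + 6 = 39*10 + 6 = 390 + 6 = 396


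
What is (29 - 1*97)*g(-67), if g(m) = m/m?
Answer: -68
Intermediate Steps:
g(m) = 1
(29 - 1*97)*g(-67) = (29 - 1*97)*1 = (29 - 97)*1 = -68*1 = -68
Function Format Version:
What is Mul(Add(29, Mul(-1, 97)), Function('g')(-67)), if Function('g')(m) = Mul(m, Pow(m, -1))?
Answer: -68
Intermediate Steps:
Function('g')(m) = 1
Mul(Add(29, Mul(-1, 97)), Function('g')(-67)) = Mul(Add(29, Mul(-1, 97)), 1) = Mul(Add(29, -97), 1) = Mul(-68, 1) = -68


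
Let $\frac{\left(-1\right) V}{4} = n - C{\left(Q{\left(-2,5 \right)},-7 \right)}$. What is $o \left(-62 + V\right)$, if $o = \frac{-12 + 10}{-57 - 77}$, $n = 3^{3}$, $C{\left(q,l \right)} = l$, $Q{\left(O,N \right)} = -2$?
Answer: $- \frac{198}{67} \approx -2.9552$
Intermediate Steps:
$n = 27$
$o = \frac{1}{67}$ ($o = - \frac{2}{-134} = \left(-2\right) \left(- \frac{1}{134}\right) = \frac{1}{67} \approx 0.014925$)
$V = -136$ ($V = - 4 \left(27 - -7\right) = - 4 \left(27 + 7\right) = \left(-4\right) 34 = -136$)
$o \left(-62 + V\right) = \frac{-62 - 136}{67} = \frac{1}{67} \left(-198\right) = - \frac{198}{67}$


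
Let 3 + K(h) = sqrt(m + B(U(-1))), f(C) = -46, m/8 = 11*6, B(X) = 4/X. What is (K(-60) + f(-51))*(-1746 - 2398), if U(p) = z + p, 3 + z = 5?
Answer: 203056 - 8288*sqrt(133) ≈ 1.0747e+5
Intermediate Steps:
z = 2 (z = -3 + 5 = 2)
U(p) = 2 + p
m = 528 (m = 8*(11*6) = 8*66 = 528)
K(h) = -3 + 2*sqrt(133) (K(h) = -3 + sqrt(528 + 4/(2 - 1)) = -3 + sqrt(528 + 4/1) = -3 + sqrt(528 + 4*1) = -3 + sqrt(528 + 4) = -3 + sqrt(532) = -3 + 2*sqrt(133))
(K(-60) + f(-51))*(-1746 - 2398) = ((-3 + 2*sqrt(133)) - 46)*(-1746 - 2398) = (-49 + 2*sqrt(133))*(-4144) = 203056 - 8288*sqrt(133)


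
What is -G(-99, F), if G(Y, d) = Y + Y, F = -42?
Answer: 198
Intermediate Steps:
G(Y, d) = 2*Y
-G(-99, F) = -2*(-99) = -1*(-198) = 198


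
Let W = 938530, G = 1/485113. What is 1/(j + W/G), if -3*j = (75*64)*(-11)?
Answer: 1/455293121490 ≈ 2.1964e-12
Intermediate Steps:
j = 17600 (j = -75*64*(-11)/3 = -1600*(-11) = -⅓*(-52800) = 17600)
G = 1/485113 ≈ 2.0614e-6
1/(j + W/G) = 1/(17600 + 938530/(1/485113)) = 1/(17600 + 938530*485113) = 1/(17600 + 455293103890) = 1/455293121490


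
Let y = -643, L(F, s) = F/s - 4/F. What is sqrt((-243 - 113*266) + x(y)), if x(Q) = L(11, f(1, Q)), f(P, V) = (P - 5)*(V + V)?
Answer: I*sqrt(24254338892894)/28292 ≈ 174.07*I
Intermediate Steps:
f(P, V) = 2*V*(-5 + P) (f(P, V) = (-5 + P)*(2*V) = 2*V*(-5 + P))
L(F, s) = -4/F + F/s
x(Q) = -4/11 - 11/(8*Q) (x(Q) = -4/11 + 11/((2*Q*(-5 + 1))) = -4*1/11 + 11/((2*Q*(-4))) = -4/11 + 11/((-8*Q)) = -4/11 + 11*(-1/(8*Q)) = -4/11 - 11/(8*Q))
sqrt((-243 - 113*266) + x(y)) = sqrt((-243 - 113*266) + (1/88)*(-121 - 32*(-643))/(-643)) = sqrt((-243 - 30058) + (1/88)*(-1/643)*(-121 + 20576)) = sqrt(-30301 + (1/88)*(-1/643)*20455) = sqrt(-30301 - 20455/56584) = sqrt(-1714572239/56584) = I*sqrt(24254338892894)/28292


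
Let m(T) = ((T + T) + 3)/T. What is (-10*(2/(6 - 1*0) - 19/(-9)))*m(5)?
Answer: -572/9 ≈ -63.556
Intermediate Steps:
m(T) = (3 + 2*T)/T (m(T) = (2*T + 3)/T = (3 + 2*T)/T)
(-10*(2/(6 - 1*0) - 19/(-9)))*m(5) = (-10*(2/(6 - 1*0) - 19/(-9)))*(2 + 3/5) = (-10*(2/(6 + 0) - 19*(-1/9)))*(2 + 3*(1/5)) = (-10*(2/6 + 19/9))*(2 + 3/5) = -10*(2*(1/6) + 19/9)*(13/5) = -10*(1/3 + 19/9)*(13/5) = -10*22/9*(13/5) = -220/9*13/5 = -572/9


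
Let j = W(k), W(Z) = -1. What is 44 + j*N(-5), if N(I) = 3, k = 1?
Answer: 41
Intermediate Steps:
j = -1
44 + j*N(-5) = 44 - 1*3 = 44 - 3 = 41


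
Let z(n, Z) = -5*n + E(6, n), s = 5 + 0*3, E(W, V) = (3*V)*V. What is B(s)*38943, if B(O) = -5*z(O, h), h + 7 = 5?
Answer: -9735750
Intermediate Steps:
h = -2 (h = -7 + 5 = -2)
E(W, V) = 3*V²
s = 5 (s = 5 + 0 = 5)
z(n, Z) = -5*n + 3*n²
B(O) = -5*O*(-5 + 3*O)
B(s)*38943 = (5*5*(5 - 3*5))*38943 = (5*5*(5 - 15))*38943 = (5*5*(-10))*38943 = -250*38943 = -9735750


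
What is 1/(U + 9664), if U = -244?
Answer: 1/9420 ≈ 0.00010616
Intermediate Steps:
1/(U + 9664) = 1/(-244 + 9664) = 1/9420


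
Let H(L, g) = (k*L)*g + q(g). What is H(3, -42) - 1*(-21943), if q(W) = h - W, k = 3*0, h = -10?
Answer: 21975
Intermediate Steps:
k = 0
q(W) = -10 - W
H(L, g) = -10 - g (H(L, g) = (0*L)*g + (-10 - g) = 0*g + (-10 - g) = 0 + (-10 - g) = -10 - g)
H(3, -42) - 1*(-21943) = (-10 - 1*(-42)) - 1*(-21943) = (-10 + 42) + 21943 = 32 + 21943 = 21975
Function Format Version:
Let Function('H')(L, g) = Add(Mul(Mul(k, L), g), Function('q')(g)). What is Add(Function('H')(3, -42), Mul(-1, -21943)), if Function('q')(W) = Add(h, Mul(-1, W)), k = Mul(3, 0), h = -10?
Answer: 21975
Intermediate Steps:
k = 0
Function('q')(W) = Add(-10, Mul(-1, W))
Function('H')(L, g) = Add(-10, Mul(-1, g)) (Function('H')(L, g) = Add(Mul(Mul(0, L), g), Add(-10, Mul(-1, g))) = Add(Mul(0, g), Add(-10, Mul(-1, g))) = Add(0, Add(-10, Mul(-1, g))) = Add(-10, Mul(-1, g)))
Add(Function('H')(3, -42), Mul(-1, -21943)) = Add(Add(-10, Mul(-1, -42)), Mul(-1, -21943)) = Add(Add(-10, 42), 21943) = Add(32, 21943) = 21975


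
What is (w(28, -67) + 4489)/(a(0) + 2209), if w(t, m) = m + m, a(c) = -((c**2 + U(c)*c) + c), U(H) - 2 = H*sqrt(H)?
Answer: 4355/2209 ≈ 1.9715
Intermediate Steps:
U(H) = 2 + H**(3/2) (U(H) = 2 + H*sqrt(H) = 2 + H**(3/2))
a(c) = -c - c**2 - c*(2 + c**(3/2)) (a(c) = -((c**2 + (2 + c**(3/2))*c) + c) = -((c**2 + c*(2 + c**(3/2))) + c) = -(c + c**2 + c*(2 + c**(3/2))) = -c - c**2 - c*(2 + c**(3/2)))
w(t, m) = 2*m
(w(28, -67) + 4489)/(a(0) + 2209) = (2*(-67) + 4489)/(-1*0*(3 + 0 + 0**(3/2)) + 2209) = (-134 + 4489)/(-1*0*(3 + 0 + 0) + 2209) = 4355/(-1*0*3 + 2209) = 4355/(0 + 2209) = 4355/2209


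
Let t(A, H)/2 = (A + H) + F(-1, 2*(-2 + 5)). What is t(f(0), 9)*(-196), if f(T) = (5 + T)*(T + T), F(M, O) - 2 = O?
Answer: -6664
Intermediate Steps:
F(M, O) = 2 + O
f(T) = 2*T*(5 + T) (f(T) = (5 + T)*(2*T) = 2*T*(5 + T))
t(A, H) = 16 + 2*A + 2*H (t(A, H) = 2*((A + H) + (2 + 2*(-2 + 5))) = 2*((A + H) + (2 + 2*3)) = 2*((A + H) + (2 + 6)) = 2*((A + H) + 8) = 2*(8 + A + H) = 16 + 2*A + 2*H)
t(f(0), 9)*(-196) = (16 + 2*(2*0*(5 + 0)) + 2*9)*(-196) = (16 + 2*(2*0*5) + 18)*(-196) = (16 + 2*0 + 18)*(-196) = (16 + 0 + 18)*(-196) = 34*(-196) = -6664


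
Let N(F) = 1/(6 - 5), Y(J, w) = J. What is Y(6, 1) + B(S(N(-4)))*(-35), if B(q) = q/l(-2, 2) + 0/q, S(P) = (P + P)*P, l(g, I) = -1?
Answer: 76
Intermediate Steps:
N(F) = 1 (N(F) = 1/1 = 1)
S(P) = 2*P² (S(P) = (2*P)*P = 2*P²)
B(q) = -q (B(q) = q/(-1) + 0/q = q*(-1) + 0 = -q + 0 = -q)
Y(6, 1) + B(S(N(-4)))*(-35) = 6 - 2*1²*(-35) = 6 - 2*(-35) = 6 + 70 = 76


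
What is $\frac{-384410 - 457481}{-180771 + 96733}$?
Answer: $\frac{841891}{84038} \approx 10.018$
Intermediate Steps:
$\frac{-384410 - 457481}{-180771 + 96733} = - \frac{841891}{-84038} = \left(-841891\right) \left(- \frac{1}{84038}\right) = \frac{841891}{84038}$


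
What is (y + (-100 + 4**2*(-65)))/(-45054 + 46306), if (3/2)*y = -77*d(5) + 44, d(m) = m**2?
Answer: -1197/626 ≈ -1.9121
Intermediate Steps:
y = -1254 (y = 2*(-77*5**2 + 44)/3 = 2*(-77*25 + 44)/3 = 2*(-1925 + 44)/3 = (2/3)*(-1881) = -1254)
(y + (-100 + 4**2*(-65)))/(-45054 + 46306) = (-1254 + (-100 + 4**2*(-65)))/(-45054 + 46306) = (-1254 + (-100 + 16*(-65)))/1252 = (-1254 + (-100 - 1040))*(1/1252) = (-1254 - 1140)*(1/1252) = -2394*1/1252 = -1197/626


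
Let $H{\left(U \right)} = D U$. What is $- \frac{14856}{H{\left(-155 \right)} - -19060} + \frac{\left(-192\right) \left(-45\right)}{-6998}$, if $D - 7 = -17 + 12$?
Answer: $- \frac{22163524}{10934375} \approx -2.027$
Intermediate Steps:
$D = 2$ ($D = 7 + \left(-17 + 12\right) = 7 - 5 = 2$)
$H{\left(U \right)} = 2 U$
$- \frac{14856}{H{\left(-155 \right)} - -19060} + \frac{\left(-192\right) \left(-45\right)}{-6998} = - \frac{14856}{2 \left(-155\right) - -19060} + \frac{\left(-192\right) \left(-45\right)}{-6998} = - \frac{14856}{-310 + 19060} + 8640 \left(- \frac{1}{6998}\right) = - \frac{14856}{18750} - \frac{4320}{3499} = \left(-14856\right) \frac{1}{18750} - \frac{4320}{3499} = - \frac{2476}{3125} - \frac{4320}{3499} = - \frac{22163524}{10934375}$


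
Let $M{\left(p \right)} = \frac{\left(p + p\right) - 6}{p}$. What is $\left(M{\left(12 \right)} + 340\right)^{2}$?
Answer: $\frac{466489}{4} \approx 1.1662 \cdot 10^{5}$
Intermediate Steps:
$M{\left(p \right)} = \frac{-6 + 2 p}{p}$ ($M{\left(p \right)} = \frac{2 p - 6}{p} = \frac{-6 + 2 p}{p}$)
$\left(M{\left(12 \right)} + 340\right)^{2} = \left(\left(2 - \frac{6}{12}\right) + 340\right)^{2} = \left(\left(2 - \frac{1}{2}\right) + 340\right)^{2} = \left(\frac{3}{2} + 340\right)^{2} = \left(\frac{683}{2}\right)^{2} = \frac{466489}{4}$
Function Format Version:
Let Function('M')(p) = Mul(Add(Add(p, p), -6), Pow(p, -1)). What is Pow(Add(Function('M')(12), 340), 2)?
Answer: Rational(466489, 4) ≈ 1.1662e+5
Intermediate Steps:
Function('M')(p) = Mul(Pow(p, -1), Add(-6, Mul(2, p))) (Function('M')(p) = Mul(Add(Mul(2, p), -6), Pow(p, -1)) = Mul(Add(-6, Mul(2, p)), Pow(p, -1)) = Mul(Pow(p, -1), Add(-6, Mul(2, p))))
Pow(Add(Function('M')(12), 340), 2) = Pow(Add(Add(2, Mul(-6, Pow(12, -1))), 340), 2) = Pow(Add(Add(2, Mul(-6, Rational(1, 12))), 340), 2) = Pow(Add(Add(2, Rational(-1, 2)), 340), 2) = Pow(Add(Rational(3, 2), 340), 2) = Pow(Rational(683, 2), 2) = Rational(466489, 4)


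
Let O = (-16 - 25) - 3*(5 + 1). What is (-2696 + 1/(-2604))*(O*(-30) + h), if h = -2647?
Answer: 6156877645/2604 ≈ 2.3644e+6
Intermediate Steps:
O = -59 (O = -41 - 3*6 = -41 - 18 = -59)
(-2696 + 1/(-2604))*(O*(-30) + h) = (-2696 + 1/(-2604))*(-59*(-30) - 2647) = (-2696 - 1/2604)*(1770 - 2647) = -7020385/2604*(-877) = 6156877645/2604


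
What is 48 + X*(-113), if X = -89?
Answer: 10105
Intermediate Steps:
48 + X*(-113) = 48 - 89*(-113) = 48 + 10057 = 10105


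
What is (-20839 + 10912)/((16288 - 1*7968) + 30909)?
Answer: -9927/39229 ≈ -0.25305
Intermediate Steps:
(-20839 + 10912)/((16288 - 1*7968) + 30909) = -9927/((16288 - 7968) + 30909) = -9927/(8320 + 30909) = -9927/39229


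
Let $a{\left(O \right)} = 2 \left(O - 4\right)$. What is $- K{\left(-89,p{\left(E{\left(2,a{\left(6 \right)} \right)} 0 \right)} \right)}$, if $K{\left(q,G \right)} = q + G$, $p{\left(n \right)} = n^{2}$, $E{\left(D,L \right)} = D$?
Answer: $89$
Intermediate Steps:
$a{\left(O \right)} = -8 + 2 O$ ($a{\left(O \right)} = 2 \left(-4 + O\right) = -8 + 2 O$)
$K{\left(q,G \right)} = G + q$
$- K{\left(-89,p{\left(E{\left(2,a{\left(6 \right)} \right)} 0 \right)} \right)} = - (\left(2 \cdot 0\right)^{2} - 89) = - (0^{2} - 89) = - (0 - 89) = \left(-1\right) \left(-89\right) = 89$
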